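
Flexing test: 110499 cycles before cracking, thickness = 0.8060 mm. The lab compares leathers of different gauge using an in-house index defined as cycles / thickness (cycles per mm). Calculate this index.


Formula: Index = cycles / thickness
Substituting: Index = 110499 / 0.8060
Result: 137095.5335 cycles/mm


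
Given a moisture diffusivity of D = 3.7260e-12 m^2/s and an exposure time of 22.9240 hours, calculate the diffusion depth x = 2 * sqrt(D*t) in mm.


t = 22.9240 hr * 3600 = 82526.4000 s
D * t = 3.7260e-12 * 82526.4000 = 3.0749e-07
x = 2 * sqrt(D*t) = 2 * sqrt(3.0749e-07) = 0.00110904 m = 1.1090 mm


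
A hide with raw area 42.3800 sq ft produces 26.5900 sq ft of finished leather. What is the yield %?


Formula: Yield = finished / raw * 100
Substituting: Yield = 26.5900 / 42.3800 * 100
Result: 62.7419 %


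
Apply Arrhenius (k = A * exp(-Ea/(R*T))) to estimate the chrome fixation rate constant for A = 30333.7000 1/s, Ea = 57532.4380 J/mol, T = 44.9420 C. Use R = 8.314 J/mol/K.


T_K = T_C + 273.15 = 44.9420 + 273.15 = 318.0920 K
exponent = -Ea / (R * T_K) = -57532.4380 / (8.314 * 318.0920) = -21.7545
k = A * exp(exponent) = 30333.7000 * exp(-21.7545) = 1.0815e-05 1/s


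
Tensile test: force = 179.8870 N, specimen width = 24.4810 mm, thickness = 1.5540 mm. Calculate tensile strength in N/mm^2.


Formula: TS = force / (width * thickness)
Substituting: TS = 179.8870 / (24.4810 * 1.5540)
Result: 4.7285 N/mm^2


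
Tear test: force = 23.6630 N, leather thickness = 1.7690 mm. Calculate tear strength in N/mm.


Formula: Tear strength = force / thickness
Substituting: Tear strength = 23.6630 / 1.7690
Result: 13.3765 N/mm


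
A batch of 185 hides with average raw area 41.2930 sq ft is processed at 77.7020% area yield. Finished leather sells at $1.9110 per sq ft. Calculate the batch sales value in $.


Raw_total = N * avg_area = 185 * 41.2930 = 7639.2050 sq ft
Finished = Raw_total * yield / 100 = 7639.2050 * 77.7020 / 100 = 5935.8151 sq ft
Value = Finished * price = 5935.8151 * 1.9110 = 11343.3426 $


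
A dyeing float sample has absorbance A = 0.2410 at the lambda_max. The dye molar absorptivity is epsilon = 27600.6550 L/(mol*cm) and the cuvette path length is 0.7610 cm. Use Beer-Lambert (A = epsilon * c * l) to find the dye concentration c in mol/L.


Formula: c = A / (epsilon * l)
Substituting: c = 0.2410 / (27600.6550 * 0.7610)
Result: 1.1474e-05 mol/L


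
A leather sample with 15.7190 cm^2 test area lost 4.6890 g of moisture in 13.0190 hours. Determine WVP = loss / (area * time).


Formula: WVP = loss / (area * time)
Substituting: WVP = 4.6890 / (15.7190 * 13.0190)
Result: 0.0229128 g/(cm^2*hr)


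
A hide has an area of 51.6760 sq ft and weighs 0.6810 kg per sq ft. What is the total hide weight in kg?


Formula: Weight = area * weight_per_sqft
Substituting: Weight = 51.6760 * 0.6810
Result: 35.1914 kg


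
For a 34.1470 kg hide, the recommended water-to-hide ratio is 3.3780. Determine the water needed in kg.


Formula: Water = hide_weight * ratio
Substituting: Water = 34.1470 * 3.3780
Result: 115.3486 kg


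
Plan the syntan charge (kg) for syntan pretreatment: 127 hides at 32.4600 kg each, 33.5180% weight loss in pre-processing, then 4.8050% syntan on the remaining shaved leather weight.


Total_raw = N * avg_wt = 127 * 32.4600 = 4122.4200 kg
Substrate = Total_raw * (1 - loss/100) = 4122.4200 * (1 - 33.5180/100) = 2740.6673 kg
Syntan = Substrate * pct / 100 = 2740.6673 * 4.8050 / 100 = 131.6891 kg


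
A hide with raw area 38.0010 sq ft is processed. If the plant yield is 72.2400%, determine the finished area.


Formula: finished = raw * yield / 100
Substituting: finished = 38.0010 * 72.2400 / 100
Result: 27.4519 sq ft


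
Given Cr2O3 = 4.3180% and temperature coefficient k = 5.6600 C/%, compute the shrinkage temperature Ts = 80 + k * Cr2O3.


Formula: Ts = 80 + k * Cr2O3
Substituting: Ts = 80 + 5.6600 * 4.3180
Result: 104.4399 C


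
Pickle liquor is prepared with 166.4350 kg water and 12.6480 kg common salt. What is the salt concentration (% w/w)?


Formula: Conc = salt / (water + salt) * 100
Substituting: Conc = 12.6480 / (166.4350 + 12.6480) * 100
Result: 7.0626 %


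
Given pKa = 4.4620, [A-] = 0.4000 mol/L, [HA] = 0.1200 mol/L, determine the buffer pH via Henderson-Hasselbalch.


ratio = [A-] / [HA] = 0.4000 / 0.1200 = 3.3333
log10(ratio) = 0.5229
pH = pKa + log10(ratio) = 4.4620 + 0.5229 = 4.9849


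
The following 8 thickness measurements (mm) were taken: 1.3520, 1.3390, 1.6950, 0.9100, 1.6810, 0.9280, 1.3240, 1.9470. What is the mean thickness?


Formula: Average = sum / n
Substituting: Average = 11.1760 / 8
Result: 1.3970 mm


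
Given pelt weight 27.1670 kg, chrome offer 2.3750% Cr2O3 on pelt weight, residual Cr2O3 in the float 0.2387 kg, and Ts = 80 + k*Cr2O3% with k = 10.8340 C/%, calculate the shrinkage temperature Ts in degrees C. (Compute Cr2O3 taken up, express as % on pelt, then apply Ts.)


Offered = pelt * offer_pct / 100 = 27.1670 * 2.3750 / 100 = 0.6452 kg
Uptake = offered - residual = 0.6452 - 0.2387 = 0.4065 kg
Cr2O3% on pelt = uptake / pelt * 100 = 0.4065 / 27.1670 * 100 = 1.4964 %
Ts = 80 + k * Cr2O3% = 80 + 10.8340 * 1.4964 = 96.2116 C


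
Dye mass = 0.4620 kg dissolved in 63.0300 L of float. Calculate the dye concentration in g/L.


Formula: Conc = dye_mass(kg) / volume(L) * 1000
Substituting: Conc = 0.4620 / 63.0300 * 1000
Result: 7.3298 g/L


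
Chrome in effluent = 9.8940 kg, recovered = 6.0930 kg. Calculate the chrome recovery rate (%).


Formula: Recovery = recovered / input * 100
Substituting: Recovery = 6.0930 / 9.8940 * 100
Result: 61.5828 %


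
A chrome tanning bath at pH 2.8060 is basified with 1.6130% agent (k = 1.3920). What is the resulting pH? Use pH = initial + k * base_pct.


Formula: pH_final = pH_initial + k * base_pct
Substituting: pH_final = 2.8060 + 1.3920 * 1.6130
Result: 5.0513


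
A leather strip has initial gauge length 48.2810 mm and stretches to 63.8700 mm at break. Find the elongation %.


Formula: Elongation = (Lf - L0) / L0 * 100
Substituting: Elongation = (63.8700 - 48.2810) / 48.2810 * 100
Result: 32.2881 %


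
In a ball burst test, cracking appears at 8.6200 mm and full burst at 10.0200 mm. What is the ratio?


Formula: Ratio = crack / burst
Substituting: Ratio = 8.6200 / 10.0200
Result: 0.8603


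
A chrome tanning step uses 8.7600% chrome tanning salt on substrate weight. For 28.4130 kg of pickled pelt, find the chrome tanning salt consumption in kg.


Formula: Chrome = substrate * pct / 100
Substituting: Chrome = 28.4130 * 8.7600 / 100
Result: 2.4890 kg


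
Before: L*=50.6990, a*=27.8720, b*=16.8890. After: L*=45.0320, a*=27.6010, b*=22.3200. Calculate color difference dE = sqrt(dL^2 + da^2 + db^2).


dL = -5.6670, da = -0.2710, db = 5.4310
dE = sqrt((-5.6670)^2 + (-0.2710)^2 + 5.4310^2) = 7.8539


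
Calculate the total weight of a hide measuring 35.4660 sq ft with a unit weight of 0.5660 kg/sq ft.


Formula: Weight = area * weight_per_sqft
Substituting: Weight = 35.4660 * 0.5660
Result: 20.0738 kg


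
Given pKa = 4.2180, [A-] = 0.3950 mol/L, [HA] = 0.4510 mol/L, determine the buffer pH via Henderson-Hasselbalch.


ratio = [A-] / [HA] = 0.3950 / 0.4510 = 0.8758
log10(ratio) = -0.0575794
pH = pKa + log10(ratio) = 4.2180 - 0.0575794 = 4.1604


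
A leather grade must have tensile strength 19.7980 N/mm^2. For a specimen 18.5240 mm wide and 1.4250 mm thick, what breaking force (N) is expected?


Formula: F = TS * w * t
Substituting: F = 19.7980 * 18.5240 * 1.4250
Result: 522.6019 N


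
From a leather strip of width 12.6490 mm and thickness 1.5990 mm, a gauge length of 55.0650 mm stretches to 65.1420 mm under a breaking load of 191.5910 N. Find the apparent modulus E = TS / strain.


TS = F / (w * t) = 191.5910 / (12.6490 * 1.5990) = 9.4726 N/mm^2
strain = (Lf - L0) / L0 = (65.1420 - 55.0650) / 55.0650 = 0.1830
E = TS / strain = 9.4726 / 0.1830 = 51.7625 N/mm^2


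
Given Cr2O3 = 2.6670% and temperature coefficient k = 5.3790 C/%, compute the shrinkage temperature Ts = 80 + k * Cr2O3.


Formula: Ts = 80 + k * Cr2O3
Substituting: Ts = 80 + 5.3790 * 2.6670
Result: 94.3458 C


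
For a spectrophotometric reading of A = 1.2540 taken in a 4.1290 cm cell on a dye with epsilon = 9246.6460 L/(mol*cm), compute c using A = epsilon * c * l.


Formula: c = A / (epsilon * l)
Substituting: c = 1.2540 / (9246.6460 * 4.1290)
Result: 3.2845e-05 mol/L


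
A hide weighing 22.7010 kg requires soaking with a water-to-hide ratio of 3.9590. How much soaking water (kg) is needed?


Formula: Water = hide_weight * ratio
Substituting: Water = 22.7010 * 3.9590
Result: 89.8733 kg


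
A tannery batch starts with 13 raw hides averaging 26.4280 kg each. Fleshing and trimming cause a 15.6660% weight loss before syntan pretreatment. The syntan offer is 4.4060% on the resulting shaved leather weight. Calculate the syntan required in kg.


Total_raw = N * avg_wt = 13 * 26.4280 = 343.5640 kg
Substrate = Total_raw * (1 - loss/100) = 343.5640 * (1 - 15.6660/100) = 289.7413 kg
Syntan = Substrate * pct / 100 = 289.7413 * 4.4060 / 100 = 12.7660 kg


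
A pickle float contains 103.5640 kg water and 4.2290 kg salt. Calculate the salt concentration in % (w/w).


Formula: Conc = salt / (water + salt) * 100
Substituting: Conc = 4.2290 / (103.5640 + 4.2290) * 100
Result: 3.9233 %


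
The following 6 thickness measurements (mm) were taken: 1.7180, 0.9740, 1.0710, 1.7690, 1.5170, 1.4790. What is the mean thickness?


Formula: Average = sum / n
Substituting: Average = 8.5280 / 6
Result: 1.4213 mm


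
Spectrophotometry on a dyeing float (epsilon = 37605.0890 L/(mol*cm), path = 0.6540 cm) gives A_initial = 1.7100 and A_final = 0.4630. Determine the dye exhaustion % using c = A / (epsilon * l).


c_initial = A_i / (epsilon * l) = 1.7100 / (37605.0890 * 0.6540) = 6.9530e-05 mol/L
c_final = A_f / (epsilon * l) = 0.4630 / (37605.0890 * 0.6540) = 1.8826e-05 mol/L
Exhaustion = (c_initial - c_final) / c_initial * 100 = (6.9530e-05 - 1.8826e-05) / 6.9530e-05 * 100 = 72.9240 %


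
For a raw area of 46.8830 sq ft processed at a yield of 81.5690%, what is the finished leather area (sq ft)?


Formula: finished = raw * yield / 100
Substituting: finished = 46.8830 * 81.5690 / 100
Result: 38.2420 sq ft


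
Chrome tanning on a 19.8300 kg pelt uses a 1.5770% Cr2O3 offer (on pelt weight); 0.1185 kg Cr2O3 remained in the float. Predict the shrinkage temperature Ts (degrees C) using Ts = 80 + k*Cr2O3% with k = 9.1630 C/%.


Offered = pelt * offer_pct / 100 = 19.8300 * 1.5770 / 100 = 0.3127 kg
Uptake = offered - residual = 0.3127 - 0.1185 = 0.1942 kg
Cr2O3% on pelt = uptake / pelt * 100 = 0.1942 / 19.8300 * 100 = 0.9794 %
Ts = 80 + k * Cr2O3% = 80 + 9.1630 * 0.9794 = 88.9744 C


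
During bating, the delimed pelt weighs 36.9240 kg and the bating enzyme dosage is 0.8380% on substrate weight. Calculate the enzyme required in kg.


Formula: Enzyme = substrate * pct / 100
Substituting: Enzyme = 36.9240 * 0.8380 / 100
Result: 0.3094 kg


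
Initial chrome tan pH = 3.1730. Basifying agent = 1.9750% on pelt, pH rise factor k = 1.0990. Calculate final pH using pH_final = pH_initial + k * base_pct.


Formula: pH_final = pH_initial + k * base_pct
Substituting: pH_final = 3.1730 + 1.0990 * 1.9750
Result: 5.3435


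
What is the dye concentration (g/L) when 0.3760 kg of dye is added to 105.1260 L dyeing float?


Formula: Conc = dye_mass(kg) / volume(L) * 1000
Substituting: Conc = 0.3760 / 105.1260 * 1000
Result: 3.5767 g/L


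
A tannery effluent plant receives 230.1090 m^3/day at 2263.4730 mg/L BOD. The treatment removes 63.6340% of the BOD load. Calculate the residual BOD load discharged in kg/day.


Load_in = volume * conc / 1000 = 230.1090 * 2263.4730 / 1000 = 520.8455 kg/day
Removed = Load_in * eff / 100 = 520.8455 * 63.6340 / 100 = 331.4348 kg/day
Load_out = Load_in - Removed = 520.8455 - 331.4348 = 189.4107 kg/day


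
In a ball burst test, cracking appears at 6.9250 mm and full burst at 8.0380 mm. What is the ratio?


Formula: Ratio = crack / burst
Substituting: Ratio = 6.9250 / 8.0380
Result: 0.8615


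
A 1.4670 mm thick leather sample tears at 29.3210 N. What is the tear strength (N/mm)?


Formula: Tear strength = force / thickness
Substituting: Tear strength = 29.3210 / 1.4670
Result: 19.9870 N/mm


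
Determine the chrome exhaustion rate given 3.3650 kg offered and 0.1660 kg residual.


Formula: Uptake = (offered - residual) / offered * 100
Substituting: Uptake = (3.3650 - 0.1660) / 3.3650 * 100
Result: 95.0669 %


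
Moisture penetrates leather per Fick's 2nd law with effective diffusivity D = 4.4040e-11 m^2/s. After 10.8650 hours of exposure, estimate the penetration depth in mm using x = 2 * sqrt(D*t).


t = 10.8650 hr * 3600 = 39114.0000 s
D * t = 4.4040e-11 * 39114.0000 = 1.7226e-06
x = 2 * sqrt(D*t) = 2 * sqrt(1.7226e-06) = 0.00262494 m = 2.6249 mm


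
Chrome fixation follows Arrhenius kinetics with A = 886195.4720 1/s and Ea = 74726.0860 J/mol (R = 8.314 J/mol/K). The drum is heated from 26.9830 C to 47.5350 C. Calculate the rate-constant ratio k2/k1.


T1 = 26.9830 + 273.15 = 300.1330 K; T2 = 47.5350 + 273.15 = 320.6850 K
k1 = A * exp(-Ea/(R*T1)) = 886195.4720 * exp(-74726.0860/(8.314*300.1330)) = 8.7470e-08 1/s
k2 = A * exp(-Ea/(R*T2)) = 886195.4720 * exp(-74726.0860/(8.314*320.6850)) = 5.9616e-07 1/s
k2/k1 = 5.9616e-07 / 8.7470e-08 = 6.8156


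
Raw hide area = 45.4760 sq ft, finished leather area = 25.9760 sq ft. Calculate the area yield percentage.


Formula: Yield = finished / raw * 100
Substituting: Yield = 25.9760 / 45.4760 * 100
Result: 57.1202 %


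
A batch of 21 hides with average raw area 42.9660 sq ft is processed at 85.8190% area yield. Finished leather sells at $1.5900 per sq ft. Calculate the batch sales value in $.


Raw_total = N * avg_area = 21 * 42.9660 = 902.2860 sq ft
Finished = Raw_total * yield / 100 = 902.2860 * 85.8190 / 100 = 774.3328 sq ft
Value = Finished * price = 774.3328 * 1.5900 = 1231.1892 $


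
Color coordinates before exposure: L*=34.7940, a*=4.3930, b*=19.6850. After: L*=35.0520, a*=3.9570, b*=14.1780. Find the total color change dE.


dL = 0.2580, da = -0.4360, db = -5.5070
dE = sqrt(0.2580^2 + (-0.4360)^2 + (-5.5070)^2) = 5.5303


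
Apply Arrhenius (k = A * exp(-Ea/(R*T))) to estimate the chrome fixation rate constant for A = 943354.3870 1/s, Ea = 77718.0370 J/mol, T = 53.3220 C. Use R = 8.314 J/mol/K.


T_K = T_C + 273.15 = 53.3220 + 273.15 = 326.4720 K
exponent = -Ea / (R * T_K) = -77718.0370 / (8.314 * 326.4720) = -28.6329
k = A * exp(exponent) = 943354.3870 * exp(-28.6329) = 3.4638e-07 1/s


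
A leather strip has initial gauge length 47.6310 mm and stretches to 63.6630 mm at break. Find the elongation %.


Formula: Elongation = (Lf - L0) / L0 * 100
Substituting: Elongation = (63.6630 - 47.6310) / 47.6310 * 100
Result: 33.6588 %


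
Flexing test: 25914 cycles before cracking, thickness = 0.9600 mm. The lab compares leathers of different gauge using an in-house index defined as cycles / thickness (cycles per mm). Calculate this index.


Formula: Index = cycles / thickness
Substituting: Index = 25914 / 0.9600
Result: 26993.7500 cycles/mm


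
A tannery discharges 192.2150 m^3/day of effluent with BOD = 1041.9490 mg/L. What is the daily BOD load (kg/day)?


Formula: BOD_load = volume * conc / 1000
Substituting: BOD_load = 192.2150 * 1041.9490 / 1000
Result: 200.2782 kg/day


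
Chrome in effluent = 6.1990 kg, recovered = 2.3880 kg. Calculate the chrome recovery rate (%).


Formula: Recovery = recovered / input * 100
Substituting: Recovery = 2.3880 / 6.1990 * 100
Result: 38.5223 %


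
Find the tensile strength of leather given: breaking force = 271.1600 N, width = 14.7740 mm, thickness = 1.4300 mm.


Formula: TS = force / (width * thickness)
Substituting: TS = 271.1600 / (14.7740 * 1.4300)
Result: 12.8349 N/mm^2


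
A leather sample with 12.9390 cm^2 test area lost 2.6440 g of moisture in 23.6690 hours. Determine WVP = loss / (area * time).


Formula: WVP = loss / (area * time)
Substituting: WVP = 2.6440 / (12.9390 * 23.6690)
Result: 0.00863338 g/(cm^2*hr)


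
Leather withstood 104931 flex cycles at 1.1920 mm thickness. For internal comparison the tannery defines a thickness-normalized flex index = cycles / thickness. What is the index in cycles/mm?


Formula: Index = cycles / thickness
Substituting: Index = 104931 / 1.1920
Result: 88029.3624 cycles/mm


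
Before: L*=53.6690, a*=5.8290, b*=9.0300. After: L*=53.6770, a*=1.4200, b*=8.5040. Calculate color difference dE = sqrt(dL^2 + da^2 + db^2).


dL = 0.008, da = -4.4090, db = -0.5260
dE = sqrt(0.008^2 + (-4.4090)^2 + (-0.5260)^2) = 4.4403


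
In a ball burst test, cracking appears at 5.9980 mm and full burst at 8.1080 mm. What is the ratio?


Formula: Ratio = crack / burst
Substituting: Ratio = 5.9980 / 8.1080
Result: 0.7398


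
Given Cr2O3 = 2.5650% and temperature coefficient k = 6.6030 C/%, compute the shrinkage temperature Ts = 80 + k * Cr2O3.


Formula: Ts = 80 + k * Cr2O3
Substituting: Ts = 80 + 6.6030 * 2.5650
Result: 96.9367 C


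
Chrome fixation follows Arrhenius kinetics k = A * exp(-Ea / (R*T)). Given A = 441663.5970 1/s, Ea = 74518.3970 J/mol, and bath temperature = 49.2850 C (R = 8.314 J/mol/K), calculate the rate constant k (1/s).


T_K = T_C + 273.15 = 49.2850 + 273.15 = 322.4350 K
exponent = -Ea / (R * T_K) = -74518.3970 / (8.314 * 322.4350) = -27.7979
k = A * exp(exponent) = 441663.5970 * exp(-27.7979) = 3.7380e-07 1/s


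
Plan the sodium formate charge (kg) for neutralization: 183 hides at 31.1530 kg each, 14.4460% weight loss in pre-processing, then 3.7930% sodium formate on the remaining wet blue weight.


Total_raw = N * avg_wt = 183 * 31.1530 = 5700.9990 kg
Substrate = Total_raw * (1 - loss/100) = 5700.9990 * (1 - 14.4460/100) = 4877.4327 kg
Neutralizer = Substrate * pct / 100 = 4877.4327 * 3.7930 / 100 = 185.0010 kg


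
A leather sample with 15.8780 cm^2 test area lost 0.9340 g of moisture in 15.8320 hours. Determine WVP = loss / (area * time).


Formula: WVP = loss / (area * time)
Substituting: WVP = 0.9340 / (15.8780 * 15.8320)
Result: 0.00371548 g/(cm^2*hr)


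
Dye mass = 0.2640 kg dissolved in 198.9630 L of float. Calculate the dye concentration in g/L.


Formula: Conc = dye_mass(kg) / volume(L) * 1000
Substituting: Conc = 0.2640 / 198.9630 * 1000
Result: 1.3269 g/L


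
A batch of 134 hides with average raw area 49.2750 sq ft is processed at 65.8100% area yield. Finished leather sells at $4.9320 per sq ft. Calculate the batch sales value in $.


Raw_total = N * avg_area = 134 * 49.2750 = 6602.8500 sq ft
Finished = Raw_total * yield / 100 = 6602.8500 * 65.8100 / 100 = 4345.3356 sq ft
Value = Finished * price = 4345.3356 * 4.9320 = 21431.1951 $


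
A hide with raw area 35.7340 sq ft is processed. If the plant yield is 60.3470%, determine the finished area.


Formula: finished = raw * yield / 100
Substituting: finished = 35.7340 * 60.3470 / 100
Result: 21.5644 sq ft


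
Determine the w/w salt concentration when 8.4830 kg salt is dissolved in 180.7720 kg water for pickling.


Formula: Conc = salt / (water + salt) * 100
Substituting: Conc = 8.4830 / (180.7720 + 8.4830) * 100
Result: 4.4823 %


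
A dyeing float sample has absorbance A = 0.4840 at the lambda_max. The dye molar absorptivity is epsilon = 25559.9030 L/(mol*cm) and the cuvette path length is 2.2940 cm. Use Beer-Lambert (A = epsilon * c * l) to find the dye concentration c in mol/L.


Formula: c = A / (epsilon * l)
Substituting: c = 0.4840 / (25559.9030 * 2.2940)
Result: 8.2545e-06 mol/L


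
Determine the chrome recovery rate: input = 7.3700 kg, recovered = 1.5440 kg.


Formula: Recovery = recovered / input * 100
Substituting: Recovery = 1.5440 / 7.3700 * 100
Result: 20.9498 %


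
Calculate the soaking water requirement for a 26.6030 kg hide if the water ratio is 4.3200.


Formula: Water = hide_weight * ratio
Substituting: Water = 26.6030 * 4.3200
Result: 114.9250 kg


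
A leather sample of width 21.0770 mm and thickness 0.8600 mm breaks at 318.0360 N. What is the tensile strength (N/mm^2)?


Formula: TS = force / (width * thickness)
Substituting: TS = 318.0360 / (21.0770 * 0.8600)
Result: 17.5456 N/mm^2


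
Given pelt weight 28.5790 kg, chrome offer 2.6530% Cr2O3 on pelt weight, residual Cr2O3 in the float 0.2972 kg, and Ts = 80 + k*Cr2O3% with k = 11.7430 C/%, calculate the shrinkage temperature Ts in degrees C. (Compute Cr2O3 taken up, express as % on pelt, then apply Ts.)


Offered = pelt * offer_pct / 100 = 28.5790 * 2.6530 / 100 = 0.7582 kg
Uptake = offered - residual = 0.7582 - 0.2972 = 0.4610 kg
Cr2O3% on pelt = uptake / pelt * 100 = 0.4610 / 28.5790 * 100 = 1.6131 %
Ts = 80 + k * Cr2O3% = 80 + 11.7430 * 1.6131 = 98.9423 C


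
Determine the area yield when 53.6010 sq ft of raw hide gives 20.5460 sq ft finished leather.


Formula: Yield = finished / raw * 100
Substituting: Yield = 20.5460 / 53.6010 * 100
Result: 38.3314 %


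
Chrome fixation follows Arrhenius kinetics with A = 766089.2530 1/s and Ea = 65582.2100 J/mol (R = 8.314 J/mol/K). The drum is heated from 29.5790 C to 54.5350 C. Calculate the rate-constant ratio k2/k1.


T1 = 29.5790 + 273.15 = 302.7290 K; T2 = 54.5350 + 273.15 = 327.6850 K
k1 = A * exp(-Ea/(R*T1)) = 766089.2530 * exp(-65582.2100/(8.314*302.7290)) = 3.6977e-06 1/s
k2 = A * exp(-Ea/(R*T2)) = 766089.2530 * exp(-65582.2100/(8.314*327.6850)) = 2.6901e-05 1/s
k2/k1 = 2.6901e-05 / 3.6977e-06 = 7.2751


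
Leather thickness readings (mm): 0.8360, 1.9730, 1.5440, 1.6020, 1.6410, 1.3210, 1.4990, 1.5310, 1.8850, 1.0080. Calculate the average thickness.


Formula: Average = sum / n
Substituting: Average = 14.8400 / 10
Result: 1.4840 mm


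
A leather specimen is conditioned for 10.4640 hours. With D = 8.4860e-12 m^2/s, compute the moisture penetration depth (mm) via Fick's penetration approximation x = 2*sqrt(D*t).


t = 10.4640 hr * 3600 = 37670.4000 s
D * t = 8.4860e-12 * 37670.4000 = 3.1967e-07
x = 2 * sqrt(D*t) = 2 * sqrt(3.1967e-07) = 0.00113079 m = 1.1308 mm


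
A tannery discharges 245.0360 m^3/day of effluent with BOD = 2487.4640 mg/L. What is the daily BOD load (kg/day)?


Formula: BOD_load = volume * conc / 1000
Substituting: BOD_load = 245.0360 * 2487.4640 / 1000
Result: 609.5182 kg/day


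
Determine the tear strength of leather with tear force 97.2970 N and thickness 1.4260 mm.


Formula: Tear strength = force / thickness
Substituting: Tear strength = 97.2970 / 1.4260
Result: 68.2307 N/mm


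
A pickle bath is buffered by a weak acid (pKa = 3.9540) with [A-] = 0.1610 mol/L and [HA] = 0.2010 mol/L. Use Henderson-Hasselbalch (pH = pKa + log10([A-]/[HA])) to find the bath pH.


ratio = [A-] / [HA] = 0.1610 / 0.2010 = 0.8010
log10(ratio) = -0.0963702
pH = pKa + log10(ratio) = 3.9540 - 0.0963702 = 3.8576


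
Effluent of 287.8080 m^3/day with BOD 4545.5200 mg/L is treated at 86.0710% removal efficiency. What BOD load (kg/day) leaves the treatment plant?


Load_in = volume * conc / 1000 = 287.8080 * 4545.5200 / 1000 = 1308.2370 kg/day
Removed = Load_in * eff / 100 = 1308.2370 * 86.0710 / 100 = 1126.0127 kg/day
Load_out = Load_in - Removed = 1308.2370 - 1126.0127 = 182.2243 kg/day


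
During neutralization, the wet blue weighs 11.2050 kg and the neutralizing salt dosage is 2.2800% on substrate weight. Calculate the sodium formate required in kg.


Formula: Neutralizer = substrate * pct / 100
Substituting: Neutralizer = 11.2050 * 2.2800 / 100
Result: 0.2555 kg


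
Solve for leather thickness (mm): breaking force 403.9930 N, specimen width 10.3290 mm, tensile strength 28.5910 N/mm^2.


Formula: t = F / (TS * w)
Substituting: t = 403.9930 / (28.5910 * 10.3290)
Result: 1.3680 mm


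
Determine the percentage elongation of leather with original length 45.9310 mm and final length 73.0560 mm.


Formula: Elongation = (Lf - L0) / L0 * 100
Substituting: Elongation = (73.0560 - 45.9310) / 45.9310 * 100
Result: 59.0560 %


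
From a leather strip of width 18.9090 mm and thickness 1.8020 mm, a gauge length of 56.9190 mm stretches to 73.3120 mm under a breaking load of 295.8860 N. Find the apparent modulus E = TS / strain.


TS = F / (w * t) = 295.8860 / (18.9090 * 1.8020) = 8.6836 N/mm^2
strain = (Lf - L0) / L0 = (73.3120 - 56.9190) / 56.9190 = 0.2880
E = TS / strain = 8.6836 / 0.2880 = 30.1509 N/mm^2


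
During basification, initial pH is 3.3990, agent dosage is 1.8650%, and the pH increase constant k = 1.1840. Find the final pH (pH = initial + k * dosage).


Formula: pH_final = pH_initial + k * base_pct
Substituting: pH_final = 3.3990 + 1.1840 * 1.8650
Result: 5.6072


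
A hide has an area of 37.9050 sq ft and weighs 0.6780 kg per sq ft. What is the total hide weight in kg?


Formula: Weight = area * weight_per_sqft
Substituting: Weight = 37.9050 * 0.6780
Result: 25.6996 kg


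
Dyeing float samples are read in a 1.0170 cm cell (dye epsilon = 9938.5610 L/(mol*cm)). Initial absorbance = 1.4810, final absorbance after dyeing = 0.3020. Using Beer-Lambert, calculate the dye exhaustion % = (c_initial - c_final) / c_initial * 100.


c_initial = A_i / (epsilon * l) = 1.4810 / (9938.5610 * 1.0170) = 1.4652e-04 mol/L
c_final = A_f / (epsilon * l) = 0.3020 / (9938.5610 * 1.0170) = 2.9879e-05 mol/L
Exhaustion = (c_initial - c_final) / c_initial * 100 = (1.4652e-04 - 2.9879e-05) / 1.4652e-04 * 100 = 79.6084 %


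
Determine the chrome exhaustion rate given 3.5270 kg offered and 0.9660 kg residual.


Formula: Uptake = (offered - residual) / offered * 100
Substituting: Uptake = (3.5270 - 0.9660) / 3.5270 * 100
Result: 72.6113 %


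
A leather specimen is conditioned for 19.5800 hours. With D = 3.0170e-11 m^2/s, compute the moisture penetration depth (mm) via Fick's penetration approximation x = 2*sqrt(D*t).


t = 19.5800 hr * 3600 = 70488.0000 s
D * t = 3.0170e-11 * 70488.0000 = 2.1266e-06
x = 2 * sqrt(D*t) = 2 * sqrt(2.1266e-06) = 0.00291659 m = 2.9166 mm


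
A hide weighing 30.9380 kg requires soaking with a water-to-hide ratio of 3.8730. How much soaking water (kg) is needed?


Formula: Water = hide_weight * ratio
Substituting: Water = 30.9380 * 3.8730
Result: 119.8229 kg


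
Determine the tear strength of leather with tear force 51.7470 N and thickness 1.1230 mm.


Formula: Tear strength = force / thickness
Substituting: Tear strength = 51.7470 / 1.1230
Result: 46.0793 N/mm


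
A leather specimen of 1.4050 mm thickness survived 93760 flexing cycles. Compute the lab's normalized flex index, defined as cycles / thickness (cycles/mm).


Formula: Index = cycles / thickness
Substituting: Index = 93760 / 1.4050
Result: 66733.0961 cycles/mm


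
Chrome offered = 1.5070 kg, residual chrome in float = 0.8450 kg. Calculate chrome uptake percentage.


Formula: Uptake = (offered - residual) / offered * 100
Substituting: Uptake = (1.5070 - 0.8450) / 1.5070 * 100
Result: 43.9283 %


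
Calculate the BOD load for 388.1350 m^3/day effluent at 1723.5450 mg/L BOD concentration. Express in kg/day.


Formula: BOD_load = volume * conc / 1000
Substituting: BOD_load = 388.1350 * 1723.5450 / 1000
Result: 668.9681 kg/day


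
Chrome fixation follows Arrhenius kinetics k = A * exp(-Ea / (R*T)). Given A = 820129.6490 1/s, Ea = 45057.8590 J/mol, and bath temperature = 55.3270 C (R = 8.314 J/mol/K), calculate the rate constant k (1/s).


T_K = T_C + 273.15 = 55.3270 + 273.15 = 328.4770 K
exponent = -Ea / (R * T_K) = -45057.8590 / (8.314 * 328.4770) = -16.4989
k = A * exp(exponent) = 820129.6490 * exp(-16.4989) = 0.0560392 1/s


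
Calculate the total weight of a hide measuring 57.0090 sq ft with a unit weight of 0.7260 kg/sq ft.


Formula: Weight = area * weight_per_sqft
Substituting: Weight = 57.0090 * 0.7260
Result: 41.3885 kg


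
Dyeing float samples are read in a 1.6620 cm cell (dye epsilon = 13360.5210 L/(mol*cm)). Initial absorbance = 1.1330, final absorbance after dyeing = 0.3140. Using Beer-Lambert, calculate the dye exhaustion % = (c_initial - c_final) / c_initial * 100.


c_initial = A_i / (epsilon * l) = 1.1330 / (13360.5210 * 1.6620) = 5.1024e-05 mol/L
c_final = A_f / (epsilon * l) = 0.3140 / (13360.5210 * 1.6620) = 1.4141e-05 mol/L
Exhaustion = (c_initial - c_final) / c_initial * 100 = (5.1024e-05 - 1.4141e-05) / 5.1024e-05 * 100 = 72.2860 %


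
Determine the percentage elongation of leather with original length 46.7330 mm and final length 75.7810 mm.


Formula: Elongation = (Lf - L0) / L0 * 100
Substituting: Elongation = (75.7810 - 46.7330) / 46.7330 * 100
Result: 62.1574 %


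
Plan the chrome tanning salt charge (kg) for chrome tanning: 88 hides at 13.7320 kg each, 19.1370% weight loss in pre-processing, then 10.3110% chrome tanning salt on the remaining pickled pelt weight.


Total_raw = N * avg_wt = 88 * 13.7320 = 1208.4160 kg
Substrate = Total_raw * (1 - loss/100) = 1208.4160 * (1 - 19.1370/100) = 977.1614 kg
Chrome = Substrate * pct / 100 = 977.1614 * 10.3110 / 100 = 100.7551 kg


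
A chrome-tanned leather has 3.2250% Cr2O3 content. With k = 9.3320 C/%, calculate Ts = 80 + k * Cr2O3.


Formula: Ts = 80 + k * Cr2O3
Substituting: Ts = 80 + 9.3320 * 3.2250
Result: 110.0957 C


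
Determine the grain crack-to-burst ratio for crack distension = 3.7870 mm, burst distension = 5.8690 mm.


Formula: Ratio = crack / burst
Substituting: Ratio = 3.7870 / 5.8690
Result: 0.6453


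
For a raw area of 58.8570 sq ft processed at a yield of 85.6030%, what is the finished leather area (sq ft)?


Formula: finished = raw * yield / 100
Substituting: finished = 58.8570 * 85.6030 / 100
Result: 50.3834 sq ft


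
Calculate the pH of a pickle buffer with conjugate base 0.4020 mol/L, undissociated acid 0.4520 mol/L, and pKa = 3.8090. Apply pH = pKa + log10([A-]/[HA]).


ratio = [A-] / [HA] = 0.4020 / 0.4520 = 0.8894
log10(ratio) = -0.0509124
pH = pKa + log10(ratio) = 3.8090 - 0.0509124 = 3.7581


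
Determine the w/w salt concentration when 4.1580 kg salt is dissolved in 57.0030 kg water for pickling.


Formula: Conc = salt / (water + salt) * 100
Substituting: Conc = 4.1580 / (57.0030 + 4.1580) * 100
Result: 6.7984 %


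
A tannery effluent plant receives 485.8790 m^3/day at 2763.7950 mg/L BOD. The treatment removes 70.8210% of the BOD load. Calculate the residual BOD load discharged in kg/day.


Load_in = volume * conc / 1000 = 485.8790 * 2763.7950 / 1000 = 1342.8700 kg/day
Removed = Load_in * eff / 100 = 1342.8700 * 70.8210 / 100 = 951.0339 kg/day
Load_out = Load_in - Removed = 1342.8700 - 951.0339 = 391.8360 kg/day


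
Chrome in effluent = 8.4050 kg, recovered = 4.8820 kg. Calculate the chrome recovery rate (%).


Formula: Recovery = recovered / input * 100
Substituting: Recovery = 4.8820 / 8.4050 * 100
Result: 58.0845 %


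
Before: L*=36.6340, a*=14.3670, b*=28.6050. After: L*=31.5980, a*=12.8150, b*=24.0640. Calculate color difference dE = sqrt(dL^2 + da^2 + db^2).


dL = -5.0360, da = -1.5520, db = -4.5410
dE = sqrt((-5.0360)^2 + (-1.5520)^2 + (-4.5410)^2) = 6.9563


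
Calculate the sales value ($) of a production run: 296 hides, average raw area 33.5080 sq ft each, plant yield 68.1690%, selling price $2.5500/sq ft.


Raw_total = N * avg_area = 296 * 33.5080 = 9918.3680 sq ft
Finished = Raw_total * yield / 100 = 9918.3680 * 68.1690 / 100 = 6761.2523 sq ft
Value = Finished * price = 6761.2523 * 2.5500 = 17241.1933 $


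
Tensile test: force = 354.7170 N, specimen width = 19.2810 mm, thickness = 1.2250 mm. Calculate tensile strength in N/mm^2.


Formula: TS = force / (width * thickness)
Substituting: TS = 354.7170 / (19.2810 * 1.2250)
Result: 15.0181 N/mm^2


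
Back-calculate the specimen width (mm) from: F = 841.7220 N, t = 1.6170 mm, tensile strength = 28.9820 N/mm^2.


Formula: w = F / (TS * t)
Substituting: w = 841.7220 / (28.9820 * 1.6170)
Result: 17.9610 mm


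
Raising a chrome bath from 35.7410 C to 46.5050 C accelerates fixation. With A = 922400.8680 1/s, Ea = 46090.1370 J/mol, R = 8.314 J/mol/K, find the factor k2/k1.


T1 = 35.7410 + 273.15 = 308.8910 K; T2 = 46.5050 + 273.15 = 319.6550 K
k1 = A * exp(-Ea/(R*T1)) = 922400.8680 * exp(-46090.1370/(8.314*308.8910)) = 0.0148123 1/s
k2 = A * exp(-Ea/(R*T2)) = 922400.8680 * exp(-46090.1370/(8.314*319.6550)) = 0.0271072 1/s
k2/k1 = 0.0271072 / 0.0148123 = 1.8301


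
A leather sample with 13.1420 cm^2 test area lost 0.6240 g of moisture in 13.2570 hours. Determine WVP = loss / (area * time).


Formula: WVP = loss / (area * time)
Substituting: WVP = 0.6240 / (13.1420 * 13.2570)
Result: 0.00358161 g/(cm^2*hr)


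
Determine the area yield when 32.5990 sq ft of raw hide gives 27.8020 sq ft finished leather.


Formula: Yield = finished / raw * 100
Substituting: Yield = 27.8020 / 32.5990 * 100
Result: 85.2848 %


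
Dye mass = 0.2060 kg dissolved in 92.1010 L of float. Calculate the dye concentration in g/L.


Formula: Conc = dye_mass(kg) / volume(L) * 1000
Substituting: Conc = 0.2060 / 92.1010 * 1000
Result: 2.2367 g/L


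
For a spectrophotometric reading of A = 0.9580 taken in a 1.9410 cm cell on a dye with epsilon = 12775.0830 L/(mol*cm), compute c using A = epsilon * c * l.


Formula: c = A / (epsilon * l)
Substituting: c = 0.9580 / (12775.0830 * 1.9410)
Result: 3.8635e-05 mol/L


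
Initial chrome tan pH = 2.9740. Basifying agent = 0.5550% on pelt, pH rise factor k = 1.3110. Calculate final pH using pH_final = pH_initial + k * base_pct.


Formula: pH_final = pH_initial + k * base_pct
Substituting: pH_final = 2.9740 + 1.3110 * 0.5550
Result: 3.7016


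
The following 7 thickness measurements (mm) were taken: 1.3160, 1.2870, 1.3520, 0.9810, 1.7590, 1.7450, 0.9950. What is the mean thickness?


Formula: Average = sum / n
Substituting: Average = 9.4350 / 7
Result: 1.3479 mm


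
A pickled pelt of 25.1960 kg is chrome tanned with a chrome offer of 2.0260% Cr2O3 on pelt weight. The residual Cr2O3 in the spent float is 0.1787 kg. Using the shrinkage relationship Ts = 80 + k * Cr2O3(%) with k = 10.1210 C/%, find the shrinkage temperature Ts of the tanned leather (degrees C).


Offered = pelt * offer_pct / 100 = 25.1960 * 2.0260 / 100 = 0.5105 kg
Uptake = offered - residual = 0.5105 - 0.1787 = 0.3318 kg
Cr2O3% on pelt = uptake / pelt * 100 = 0.3318 / 25.1960 * 100 = 1.3168 %
Ts = 80 + k * Cr2O3% = 80 + 10.1210 * 1.3168 = 93.3269 C


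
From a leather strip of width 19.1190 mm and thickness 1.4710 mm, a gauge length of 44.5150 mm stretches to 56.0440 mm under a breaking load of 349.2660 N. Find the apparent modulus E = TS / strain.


TS = F / (w * t) = 349.2660 / (19.1190 * 1.4710) = 12.4188 N/mm^2
strain = (Lf - L0) / L0 = (56.0440 - 44.5150) / 44.5150 = 0.2590
E = TS / strain = 12.4188 / 0.2590 = 47.9505 N/mm^2


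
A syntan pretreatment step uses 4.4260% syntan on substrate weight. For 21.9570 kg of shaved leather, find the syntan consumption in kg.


Formula: Syntan = substrate * pct / 100
Substituting: Syntan = 21.9570 * 4.4260 / 100
Result: 0.9718 kg


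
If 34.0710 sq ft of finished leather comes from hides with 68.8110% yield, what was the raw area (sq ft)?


Formula: raw = finished * 100 / yield
Substituting: raw = 34.0710 * 100 / 68.8110
Result: 49.5139 sq ft


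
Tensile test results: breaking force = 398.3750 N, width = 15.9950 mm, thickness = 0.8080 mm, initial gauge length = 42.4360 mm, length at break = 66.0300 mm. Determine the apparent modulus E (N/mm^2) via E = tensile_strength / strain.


TS = F / (w * t) = 398.3750 / (15.9950 * 0.8080) = 30.8245 N/mm^2
strain = (Lf - L0) / L0 = (66.0300 - 42.4360) / 42.4360 = 0.5560
E = TS / strain = 30.8245 / 0.5560 = 55.4408 N/mm^2


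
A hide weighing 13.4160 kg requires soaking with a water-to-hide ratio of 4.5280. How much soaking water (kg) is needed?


Formula: Water = hide_weight * ratio
Substituting: Water = 13.4160 * 4.5280
Result: 60.7476 kg


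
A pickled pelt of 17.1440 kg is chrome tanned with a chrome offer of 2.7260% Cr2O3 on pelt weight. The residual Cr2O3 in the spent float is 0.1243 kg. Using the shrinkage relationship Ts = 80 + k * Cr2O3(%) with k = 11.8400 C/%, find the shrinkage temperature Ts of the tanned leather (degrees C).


Offered = pelt * offer_pct / 100 = 17.1440 * 2.7260 / 100 = 0.4673 kg
Uptake = offered - residual = 0.4673 - 0.1243 = 0.3430 kg
Cr2O3% on pelt = uptake / pelt * 100 = 0.3430 / 17.1440 * 100 = 2.0010 %
Ts = 80 + k * Cr2O3% = 80 + 11.8400 * 2.0010 = 103.6914 C


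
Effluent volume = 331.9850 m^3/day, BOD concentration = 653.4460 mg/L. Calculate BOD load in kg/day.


Formula: BOD_load = volume * conc / 1000
Substituting: BOD_load = 331.9850 * 653.4460 / 1000
Result: 216.9343 kg/day


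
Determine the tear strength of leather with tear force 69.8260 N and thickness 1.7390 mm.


Formula: Tear strength = force / thickness
Substituting: Tear strength = 69.8260 / 1.7390
Result: 40.1530 N/mm


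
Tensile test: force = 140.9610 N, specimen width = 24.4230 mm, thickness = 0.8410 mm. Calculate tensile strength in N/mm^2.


Formula: TS = force / (width * thickness)
Substituting: TS = 140.9610 / (24.4230 * 0.8410)
Result: 6.8628 N/mm^2


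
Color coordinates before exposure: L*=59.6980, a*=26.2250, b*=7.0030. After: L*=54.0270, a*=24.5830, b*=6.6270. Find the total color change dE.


dL = -5.6710, da = -1.6420, db = -0.3760
dE = sqrt((-5.6710)^2 + (-1.6420)^2 + (-0.3760)^2) = 5.9159


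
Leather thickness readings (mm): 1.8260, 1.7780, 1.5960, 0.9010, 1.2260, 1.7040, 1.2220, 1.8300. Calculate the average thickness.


Formula: Average = sum / n
Substituting: Average = 12.0830 / 8
Result: 1.5104 mm


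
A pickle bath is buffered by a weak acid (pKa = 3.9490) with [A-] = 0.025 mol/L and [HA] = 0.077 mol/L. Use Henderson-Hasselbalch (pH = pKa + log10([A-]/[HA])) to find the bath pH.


ratio = [A-] / [HA] = 0.025 / 0.077 = 0.3247
log10(ratio) = -0.4886
pH = pKa + log10(ratio) = 3.9490 - 0.4886 = 3.4604


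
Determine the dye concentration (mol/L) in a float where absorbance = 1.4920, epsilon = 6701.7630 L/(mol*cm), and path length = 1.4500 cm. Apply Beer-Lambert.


Formula: c = A / (epsilon * l)
Substituting: c = 1.4920 / (6701.7630 * 1.4500)
Result: 1.5354e-04 mol/L


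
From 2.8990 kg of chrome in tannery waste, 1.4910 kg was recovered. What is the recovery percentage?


Formula: Recovery = recovered / input * 100
Substituting: Recovery = 1.4910 / 2.8990 * 100
Result: 51.4315 %


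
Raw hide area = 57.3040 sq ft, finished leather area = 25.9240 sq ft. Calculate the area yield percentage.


Formula: Yield = finished / raw * 100
Substituting: Yield = 25.9240 / 57.3040 * 100
Result: 45.2394 %


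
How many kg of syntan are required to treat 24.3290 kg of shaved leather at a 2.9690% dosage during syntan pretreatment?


Formula: Syntan = substrate * pct / 100
Substituting: Syntan = 24.3290 * 2.9690 / 100
Result: 0.7223 kg


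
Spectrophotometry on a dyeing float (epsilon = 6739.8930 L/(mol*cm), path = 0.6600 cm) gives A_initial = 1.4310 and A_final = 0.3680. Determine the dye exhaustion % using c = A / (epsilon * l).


c_initial = A_i / (epsilon * l) = 1.4310 / (6739.8930 * 0.6600) = 3.2169e-04 mol/L
c_final = A_f / (epsilon * l) = 0.3680 / (6739.8930 * 0.6600) = 8.2728e-05 mol/L
Exhaustion = (c_initial - c_final) / c_initial * 100 = (3.2169e-04 - 8.2728e-05) / 3.2169e-04 * 100 = 74.2837 %


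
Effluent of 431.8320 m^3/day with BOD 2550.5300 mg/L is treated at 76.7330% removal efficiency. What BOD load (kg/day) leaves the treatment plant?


Load_in = volume * conc / 1000 = 431.8320 * 2550.5300 / 1000 = 1101.4005 kg/day
Removed = Load_in * eff / 100 = 1101.4005 * 76.7330 / 100 = 845.1376 kg/day
Load_out = Load_in - Removed = 1101.4005 - 845.1376 = 256.2628 kg/day
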